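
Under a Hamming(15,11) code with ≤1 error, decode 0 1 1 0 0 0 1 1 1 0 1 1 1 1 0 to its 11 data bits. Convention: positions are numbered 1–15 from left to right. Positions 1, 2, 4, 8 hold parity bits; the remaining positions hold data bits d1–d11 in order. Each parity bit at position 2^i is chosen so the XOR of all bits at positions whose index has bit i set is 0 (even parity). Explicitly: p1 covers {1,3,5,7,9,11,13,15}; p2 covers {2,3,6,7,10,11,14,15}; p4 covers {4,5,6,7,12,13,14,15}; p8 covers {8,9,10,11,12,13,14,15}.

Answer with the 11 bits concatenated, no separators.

00011011110

s1 (pos 1,3,5,7,9,11,13,15): 0⊕1⊕0⊕1⊕1⊕1⊕1⊕0 = 1
s2 (pos 2,3,6,7,10,11,14,15): 1⊕1⊕0⊕1⊕0⊕1⊕1⊕0 = 1
s4 (pos 4,5,6,7,12,13,14,15): 0⊕0⊕0⊕1⊕1⊕1⊕1⊕0 = 0
s8 (pos 8,9,10,11,12,13,14,15): 1⊕1⊕0⊕1⊕1⊕1⊕1⊕0 = 0
Syndrome s8…s1 = 0011 → error at position 3.
Flip position 3: 011000111011110 → 010000111011110
Read data bits from positions 3,5,6,7,9,10,11,12,13,14,15: 00011011110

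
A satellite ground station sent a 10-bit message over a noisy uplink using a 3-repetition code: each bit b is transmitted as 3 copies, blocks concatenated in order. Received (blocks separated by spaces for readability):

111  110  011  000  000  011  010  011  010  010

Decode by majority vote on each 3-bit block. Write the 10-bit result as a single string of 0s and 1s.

1110010100

Block 1 (111): 3 ones → 1
Block 2 (110): 2 ones → 1
Block 3 (011): 2 ones → 1
Block 4 (000): 0 ones → 0
Block 5 (000): 0 ones → 0
Block 6 (011): 2 ones → 1
Block 7 (010): 1 one → 0
Block 8 (011): 2 ones → 1
Block 9 (010): 1 one → 0
Block 10 (010): 1 one → 0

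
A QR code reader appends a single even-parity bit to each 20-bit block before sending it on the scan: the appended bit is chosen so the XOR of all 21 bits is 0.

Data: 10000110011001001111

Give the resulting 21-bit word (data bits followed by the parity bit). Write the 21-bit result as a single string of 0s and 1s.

100001100110010011110

XOR of the 20 data bits: 1⊕0⊕0⊕0⊕0⊕1⊕1⊕0⊕0⊕1⊕1⊕0⊕0⊕1⊕0⊕0⊕1⊕1⊕1⊕1 = 0
Parity bit = 0 (so all 21 bits XOR to 0).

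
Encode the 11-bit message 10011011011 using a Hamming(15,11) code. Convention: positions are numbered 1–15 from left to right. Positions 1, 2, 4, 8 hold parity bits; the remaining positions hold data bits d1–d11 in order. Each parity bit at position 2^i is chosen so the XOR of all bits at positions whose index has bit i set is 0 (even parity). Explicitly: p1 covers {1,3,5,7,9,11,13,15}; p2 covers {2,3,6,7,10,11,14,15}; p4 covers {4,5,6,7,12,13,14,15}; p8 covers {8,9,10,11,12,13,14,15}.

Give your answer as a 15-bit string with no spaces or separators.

Place data at non-parity positions: p1 p2 1 p4 0 0 1 p8 1 0 1 1 0 1 1
p1 (pos 1,3,5,7,9,11,13,15): XOR of data positions = 1⊕0⊕1⊕1⊕1⊕0⊕1 = 1
p2 (pos 2,3,6,7,10,11,14,15): XOR of data positions = 1⊕0⊕1⊕0⊕1⊕1⊕1 = 1
p4 (pos 4,5,6,7,12,13,14,15): XOR of data positions = 0⊕0⊕1⊕1⊕0⊕1⊕1 = 0
p8 (pos 8,9,10,11,12,13,14,15): XOR of data positions = 1⊕0⊕1⊕1⊕0⊕1⊕1 = 1
Codeword: 111000111011011

111000111011011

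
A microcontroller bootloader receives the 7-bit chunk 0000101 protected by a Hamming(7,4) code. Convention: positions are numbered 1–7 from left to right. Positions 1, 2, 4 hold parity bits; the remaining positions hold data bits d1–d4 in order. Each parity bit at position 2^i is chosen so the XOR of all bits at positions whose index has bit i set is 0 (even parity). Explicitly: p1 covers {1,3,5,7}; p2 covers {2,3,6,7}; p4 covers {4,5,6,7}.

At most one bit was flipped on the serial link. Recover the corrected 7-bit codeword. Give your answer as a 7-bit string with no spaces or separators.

0100101

s1 (pos 1,3,5,7): 0⊕0⊕1⊕1 = 0
s2 (pos 2,3,6,7): 0⊕0⊕0⊕1 = 1
s4 (pos 4,5,6,7): 0⊕1⊕0⊕1 = 0
Syndrome s4…s1 = 010 → error at position 2.
Flip position 2: 0000101 → 0100101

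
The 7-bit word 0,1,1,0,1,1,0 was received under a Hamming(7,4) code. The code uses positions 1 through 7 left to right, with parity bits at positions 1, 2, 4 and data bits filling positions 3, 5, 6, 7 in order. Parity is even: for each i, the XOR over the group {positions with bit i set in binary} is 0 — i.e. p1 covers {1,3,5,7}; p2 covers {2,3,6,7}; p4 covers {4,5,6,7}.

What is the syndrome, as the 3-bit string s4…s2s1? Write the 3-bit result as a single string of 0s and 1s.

010

s1 (pos 1,3,5,7): 0⊕1⊕1⊕0 = 0
s2 (pos 2,3,6,7): 1⊕1⊕1⊕0 = 1
s4 (pos 4,5,6,7): 0⊕1⊕1⊕0 = 0
Syndrome s4…s1 = 010 → error at position 2.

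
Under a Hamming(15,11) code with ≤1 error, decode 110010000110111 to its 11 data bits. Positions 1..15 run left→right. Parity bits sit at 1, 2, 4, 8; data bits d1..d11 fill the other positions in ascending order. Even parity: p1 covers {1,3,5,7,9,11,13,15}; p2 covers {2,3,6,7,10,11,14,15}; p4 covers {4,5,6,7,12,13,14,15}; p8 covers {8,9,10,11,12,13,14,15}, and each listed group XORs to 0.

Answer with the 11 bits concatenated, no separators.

01000100111

s1 (pos 1,3,5,7,9,11,13,15): 1⊕0⊕1⊕0⊕0⊕1⊕1⊕1 = 1
s2 (pos 2,3,6,7,10,11,14,15): 1⊕0⊕0⊕0⊕1⊕1⊕1⊕1 = 1
s4 (pos 4,5,6,7,12,13,14,15): 0⊕1⊕0⊕0⊕0⊕1⊕1⊕1 = 0
s8 (pos 8,9,10,11,12,13,14,15): 0⊕0⊕1⊕1⊕0⊕1⊕1⊕1 = 1
Syndrome s8…s1 = 1011 → error at position 11.
Flip position 11: 110010000110111 → 110010000100111
Read data bits from positions 3,5,6,7,9,10,11,12,13,14,15: 01000100111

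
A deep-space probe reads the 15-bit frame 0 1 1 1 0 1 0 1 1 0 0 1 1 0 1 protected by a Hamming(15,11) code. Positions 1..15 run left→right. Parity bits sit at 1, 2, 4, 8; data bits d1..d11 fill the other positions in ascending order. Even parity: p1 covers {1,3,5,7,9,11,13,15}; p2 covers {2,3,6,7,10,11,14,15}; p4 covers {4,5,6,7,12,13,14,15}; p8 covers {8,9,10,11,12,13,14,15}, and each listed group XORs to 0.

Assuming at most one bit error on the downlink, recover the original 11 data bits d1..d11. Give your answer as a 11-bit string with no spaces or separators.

10101000101

s1 (pos 1,3,5,7,9,11,13,15): 0⊕1⊕0⊕0⊕1⊕0⊕1⊕1 = 0
s2 (pos 2,3,6,7,10,11,14,15): 1⊕1⊕1⊕0⊕0⊕0⊕0⊕1 = 0
s4 (pos 4,5,6,7,12,13,14,15): 1⊕0⊕1⊕0⊕1⊕1⊕0⊕1 = 1
s8 (pos 8,9,10,11,12,13,14,15): 1⊕1⊕0⊕0⊕1⊕1⊕0⊕1 = 1
Syndrome s8…s1 = 1100 → error at position 12.
Flip position 12: 011101011001101 → 011101011000101
Read data bits from positions 3,5,6,7,9,10,11,12,13,14,15: 10101000101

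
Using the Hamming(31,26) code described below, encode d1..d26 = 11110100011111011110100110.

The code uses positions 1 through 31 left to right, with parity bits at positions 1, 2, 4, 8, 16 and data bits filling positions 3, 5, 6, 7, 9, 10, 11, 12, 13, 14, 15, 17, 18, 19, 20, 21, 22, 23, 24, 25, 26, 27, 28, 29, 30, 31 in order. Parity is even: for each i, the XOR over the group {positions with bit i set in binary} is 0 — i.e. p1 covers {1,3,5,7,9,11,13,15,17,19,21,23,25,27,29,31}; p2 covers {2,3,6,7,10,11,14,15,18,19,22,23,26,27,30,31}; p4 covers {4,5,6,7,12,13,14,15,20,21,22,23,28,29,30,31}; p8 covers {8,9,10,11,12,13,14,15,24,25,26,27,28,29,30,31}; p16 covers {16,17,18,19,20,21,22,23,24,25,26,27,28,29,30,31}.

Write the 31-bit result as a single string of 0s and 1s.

Place data at non-parity positions: p1 p2 1 p4 1 1 1 p8 0 1 0 0 0 1 1 p16 1 1 1 0 1 1 1 1 0 1 0 0 1 1 0
p1 (pos 1,3,5,7,9,11,13,15,17,19,21,23,25,27,29,31): XOR of data positions = 1⊕1⊕1⊕0⊕0⊕0⊕1⊕1⊕1⊕1⊕1⊕0⊕0⊕1⊕0 = 1
p2 (pos 2,3,6,7,10,11,14,15,18,19,22,23,26,27,30,31): XOR of data positions = 1⊕1⊕1⊕1⊕0⊕1⊕1⊕1⊕1⊕1⊕1⊕1⊕0⊕1⊕0 = 0
p4 (pos 4,5,6,7,12,13,14,15,20,21,22,23,28,29,30,31): XOR of data positions = 1⊕1⊕1⊕0⊕0⊕1⊕1⊕0⊕1⊕1⊕1⊕0⊕1⊕1⊕0 = 0
p8 (pos 8,9,10,11,12,13,14,15,24,25,26,27,28,29,30,31): XOR of data positions = 0⊕1⊕0⊕0⊕0⊕1⊕1⊕1⊕0⊕1⊕0⊕0⊕1⊕1⊕0 = 1
p16 (pos 16,17,18,19,20,21,22,23,24,25,26,27,28,29,30,31): XOR of data positions = 1⊕1⊕1⊕0⊕1⊕1⊕1⊕1⊕0⊕1⊕0⊕0⊕1⊕1⊕0 = 0
Codeword: 1010111101000110111011110100110

1010111101000110111011110100110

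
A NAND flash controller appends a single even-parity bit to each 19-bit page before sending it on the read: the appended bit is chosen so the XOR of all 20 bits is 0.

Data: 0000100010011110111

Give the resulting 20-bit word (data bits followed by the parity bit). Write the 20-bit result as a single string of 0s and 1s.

XOR of the 19 data bits: 0⊕0⊕0⊕0⊕1⊕0⊕0⊕0⊕1⊕0⊕0⊕1⊕1⊕1⊕1⊕0⊕1⊕1⊕1 = 1
Parity bit = 1 (so all 20 bits XOR to 0).

00001000100111101111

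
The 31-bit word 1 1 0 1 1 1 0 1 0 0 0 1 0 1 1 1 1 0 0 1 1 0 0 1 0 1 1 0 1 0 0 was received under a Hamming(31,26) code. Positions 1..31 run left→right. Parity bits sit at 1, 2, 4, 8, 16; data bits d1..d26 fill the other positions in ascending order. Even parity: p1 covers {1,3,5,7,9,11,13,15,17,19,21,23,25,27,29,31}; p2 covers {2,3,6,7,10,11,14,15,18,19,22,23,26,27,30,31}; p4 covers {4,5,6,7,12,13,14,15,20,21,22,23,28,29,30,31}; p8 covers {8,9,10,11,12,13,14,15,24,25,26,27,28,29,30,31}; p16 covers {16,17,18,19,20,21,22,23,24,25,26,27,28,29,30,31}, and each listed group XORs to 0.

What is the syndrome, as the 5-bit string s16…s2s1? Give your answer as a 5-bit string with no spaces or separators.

00101

s1 (pos 1,3,5,7,9,11,13,15,17,19,21,23,25,27,29,31): 1⊕0⊕1⊕0⊕0⊕0⊕0⊕1⊕1⊕0⊕1⊕0⊕0⊕1⊕1⊕0 = 1
s2 (pos 2,3,6,7,10,11,14,15,18,19,22,23,26,27,30,31): 1⊕0⊕1⊕0⊕0⊕0⊕1⊕1⊕0⊕0⊕0⊕0⊕1⊕1⊕0⊕0 = 0
s4 (pos 4,5,6,7,12,13,14,15,20,21,22,23,28,29,30,31): 1⊕1⊕1⊕0⊕1⊕0⊕1⊕1⊕1⊕1⊕0⊕0⊕0⊕1⊕0⊕0 = 1
s8 (pos 8,9,10,11,12,13,14,15,24,25,26,27,28,29,30,31): 1⊕0⊕0⊕0⊕1⊕0⊕1⊕1⊕1⊕0⊕1⊕1⊕0⊕1⊕0⊕0 = 0
s16 (pos 16,17,18,19,20,21,22,23,24,25,26,27,28,29,30,31): 1⊕1⊕0⊕0⊕1⊕1⊕0⊕0⊕1⊕0⊕1⊕1⊕0⊕1⊕0⊕0 = 0
Syndrome s16…s1 = 00101 → error at position 5.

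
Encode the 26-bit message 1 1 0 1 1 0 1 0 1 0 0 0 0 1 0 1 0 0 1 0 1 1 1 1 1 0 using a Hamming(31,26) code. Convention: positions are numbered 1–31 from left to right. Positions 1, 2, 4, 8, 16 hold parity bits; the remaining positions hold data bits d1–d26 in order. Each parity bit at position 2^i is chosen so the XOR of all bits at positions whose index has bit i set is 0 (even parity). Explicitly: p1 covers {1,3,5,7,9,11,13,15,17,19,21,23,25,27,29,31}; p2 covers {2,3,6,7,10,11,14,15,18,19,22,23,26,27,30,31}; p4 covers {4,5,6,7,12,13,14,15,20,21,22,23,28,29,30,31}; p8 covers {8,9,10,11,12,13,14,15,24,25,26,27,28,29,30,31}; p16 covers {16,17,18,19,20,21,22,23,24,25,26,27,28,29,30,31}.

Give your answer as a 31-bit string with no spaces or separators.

0111101110101000001010010111110

Place data at non-parity positions: p1 p2 1 p4 1 0 1 p8 1 0 1 0 1 0 0 p16 0 0 1 0 1 0 0 1 0 1 1 1 1 1 0
p1 (pos 1,3,5,7,9,11,13,15,17,19,21,23,25,27,29,31): XOR of data positions = 1⊕1⊕1⊕1⊕1⊕1⊕0⊕0⊕1⊕1⊕0⊕0⊕1⊕1⊕0 = 0
p2 (pos 2,3,6,7,10,11,14,15,18,19,22,23,26,27,30,31): XOR of data positions = 1⊕0⊕1⊕0⊕1⊕0⊕0⊕0⊕1⊕0⊕0⊕1⊕1⊕1⊕0 = 1
p4 (pos 4,5,6,7,12,13,14,15,20,21,22,23,28,29,30,31): XOR of data positions = 1⊕0⊕1⊕0⊕1⊕0⊕0⊕0⊕1⊕0⊕0⊕1⊕1⊕1⊕0 = 1
p8 (pos 8,9,10,11,12,13,14,15,24,25,26,27,28,29,30,31): XOR of data positions = 1⊕0⊕1⊕0⊕1⊕0⊕0⊕1⊕0⊕1⊕1⊕1⊕1⊕1⊕0 = 1
p16 (pos 16,17,18,19,20,21,22,23,24,25,26,27,28,29,30,31): XOR of data positions = 0⊕0⊕1⊕0⊕1⊕0⊕0⊕1⊕0⊕1⊕1⊕1⊕1⊕1⊕0 = 0
Codeword: 0111101110101000001010010111110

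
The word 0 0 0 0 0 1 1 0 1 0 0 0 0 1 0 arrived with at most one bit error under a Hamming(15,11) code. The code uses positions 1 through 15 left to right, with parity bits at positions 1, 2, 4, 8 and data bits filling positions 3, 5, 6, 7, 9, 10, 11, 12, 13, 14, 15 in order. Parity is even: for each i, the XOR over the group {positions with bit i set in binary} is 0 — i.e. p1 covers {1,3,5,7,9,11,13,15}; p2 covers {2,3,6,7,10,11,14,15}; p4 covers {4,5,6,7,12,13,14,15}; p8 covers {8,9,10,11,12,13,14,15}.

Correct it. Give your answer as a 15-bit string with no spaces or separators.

000000101000010

s1 (pos 1,3,5,7,9,11,13,15): 0⊕0⊕0⊕1⊕1⊕0⊕0⊕0 = 0
s2 (pos 2,3,6,7,10,11,14,15): 0⊕0⊕1⊕1⊕0⊕0⊕1⊕0 = 1
s4 (pos 4,5,6,7,12,13,14,15): 0⊕0⊕1⊕1⊕0⊕0⊕1⊕0 = 1
s8 (pos 8,9,10,11,12,13,14,15): 0⊕1⊕0⊕0⊕0⊕0⊕1⊕0 = 0
Syndrome s8…s1 = 0110 → error at position 6.
Flip position 6: 000001101000010 → 000000101000010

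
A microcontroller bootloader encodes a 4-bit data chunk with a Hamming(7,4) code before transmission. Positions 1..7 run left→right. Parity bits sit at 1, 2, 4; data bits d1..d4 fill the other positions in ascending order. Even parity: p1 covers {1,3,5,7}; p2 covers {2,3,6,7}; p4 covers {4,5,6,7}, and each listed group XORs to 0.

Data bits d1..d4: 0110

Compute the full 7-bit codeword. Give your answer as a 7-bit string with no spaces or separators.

Place data at non-parity positions: p1 p2 0 p4 1 1 0
p1 (pos 1,3,5,7): XOR of data positions = 0⊕1⊕0 = 1
p2 (pos 2,3,6,7): XOR of data positions = 0⊕1⊕0 = 1
p4 (pos 4,5,6,7): XOR of data positions = 1⊕1⊕0 = 0
Codeword: 1100110

1100110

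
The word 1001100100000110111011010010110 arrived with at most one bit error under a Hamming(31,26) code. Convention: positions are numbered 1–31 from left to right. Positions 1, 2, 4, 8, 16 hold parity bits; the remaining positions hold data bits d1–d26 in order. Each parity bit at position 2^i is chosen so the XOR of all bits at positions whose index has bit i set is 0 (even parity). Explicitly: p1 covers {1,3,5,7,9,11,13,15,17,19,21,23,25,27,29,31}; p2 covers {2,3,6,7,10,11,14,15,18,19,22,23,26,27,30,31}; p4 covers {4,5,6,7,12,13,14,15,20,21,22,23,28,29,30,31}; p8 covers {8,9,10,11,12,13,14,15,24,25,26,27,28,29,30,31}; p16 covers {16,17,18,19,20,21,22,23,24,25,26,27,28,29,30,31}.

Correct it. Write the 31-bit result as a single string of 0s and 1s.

s1 (pos 1,3,5,7,9,11,13,15,17,19,21,23,25,27,29,31): 1⊕0⊕1⊕0⊕0⊕0⊕0⊕1⊕1⊕1⊕1⊕0⊕0⊕1⊕1⊕0 = 0
s2 (pos 2,3,6,7,10,11,14,15,18,19,22,23,26,27,30,31): 0⊕0⊕0⊕0⊕0⊕0⊕1⊕1⊕1⊕1⊕1⊕0⊕0⊕1⊕1⊕0 = 1
s4 (pos 4,5,6,7,12,13,14,15,20,21,22,23,28,29,30,31): 1⊕1⊕0⊕0⊕0⊕0⊕1⊕1⊕0⊕1⊕1⊕0⊕0⊕1⊕1⊕0 = 0
s8 (pos 8,9,10,11,12,13,14,15,24,25,26,27,28,29,30,31): 1⊕0⊕0⊕0⊕0⊕0⊕1⊕1⊕1⊕0⊕0⊕1⊕0⊕1⊕1⊕0 = 1
s16 (pos 16,17,18,19,20,21,22,23,24,25,26,27,28,29,30,31): 0⊕1⊕1⊕1⊕0⊕1⊕1⊕0⊕1⊕0⊕0⊕1⊕0⊕1⊕1⊕0 = 1
Syndrome s16…s1 = 11010 → error at position 26.
Flip position 26: 1001100100000110111011010010110 → 1001100100000110111011010110110

1001100100000110111011010110110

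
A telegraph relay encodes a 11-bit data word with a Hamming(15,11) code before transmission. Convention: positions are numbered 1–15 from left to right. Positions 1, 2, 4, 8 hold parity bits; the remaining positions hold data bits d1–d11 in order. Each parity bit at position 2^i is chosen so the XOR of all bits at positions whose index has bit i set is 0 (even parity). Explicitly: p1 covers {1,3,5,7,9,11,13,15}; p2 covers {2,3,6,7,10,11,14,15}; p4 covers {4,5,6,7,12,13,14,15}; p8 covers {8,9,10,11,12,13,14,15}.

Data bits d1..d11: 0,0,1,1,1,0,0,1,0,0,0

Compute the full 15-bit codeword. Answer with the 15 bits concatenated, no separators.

Place data at non-parity positions: p1 p2 0 p4 0 1 1 p8 1 0 0 1 0 0 0
p1 (pos 1,3,5,7,9,11,13,15): XOR of data positions = 0⊕0⊕1⊕1⊕0⊕0⊕0 = 0
p2 (pos 2,3,6,7,10,11,14,15): XOR of data positions = 0⊕1⊕1⊕0⊕0⊕0⊕0 = 0
p4 (pos 4,5,6,7,12,13,14,15): XOR of data positions = 0⊕1⊕1⊕1⊕0⊕0⊕0 = 1
p8 (pos 8,9,10,11,12,13,14,15): XOR of data positions = 1⊕0⊕0⊕1⊕0⊕0⊕0 = 0
Codeword: 000101101001000

000101101001000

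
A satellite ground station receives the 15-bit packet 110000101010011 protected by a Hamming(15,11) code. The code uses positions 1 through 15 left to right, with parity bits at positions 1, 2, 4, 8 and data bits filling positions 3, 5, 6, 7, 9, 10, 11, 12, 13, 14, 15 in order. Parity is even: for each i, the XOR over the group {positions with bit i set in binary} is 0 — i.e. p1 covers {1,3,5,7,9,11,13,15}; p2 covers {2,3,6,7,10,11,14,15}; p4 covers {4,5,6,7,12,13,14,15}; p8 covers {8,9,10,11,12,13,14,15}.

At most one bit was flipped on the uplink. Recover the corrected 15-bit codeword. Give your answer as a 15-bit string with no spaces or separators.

s1 (pos 1,3,5,7,9,11,13,15): 1⊕0⊕0⊕1⊕1⊕1⊕0⊕1 = 1
s2 (pos 2,3,6,7,10,11,14,15): 1⊕0⊕0⊕1⊕0⊕1⊕1⊕1 = 1
s4 (pos 4,5,6,7,12,13,14,15): 0⊕0⊕0⊕1⊕0⊕0⊕1⊕1 = 1
s8 (pos 8,9,10,11,12,13,14,15): 0⊕1⊕0⊕1⊕0⊕0⊕1⊕1 = 0
Syndrome s8…s1 = 0111 → error at position 7.
Flip position 7: 110000101010011 → 110000001010011

110000001010011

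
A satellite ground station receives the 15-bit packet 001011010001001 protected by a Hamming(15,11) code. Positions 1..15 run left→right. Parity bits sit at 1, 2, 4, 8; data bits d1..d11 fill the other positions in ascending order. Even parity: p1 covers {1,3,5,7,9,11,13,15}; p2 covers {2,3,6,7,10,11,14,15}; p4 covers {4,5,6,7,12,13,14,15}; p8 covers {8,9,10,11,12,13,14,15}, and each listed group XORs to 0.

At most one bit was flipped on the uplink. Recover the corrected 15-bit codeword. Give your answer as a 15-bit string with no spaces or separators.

s1 (pos 1,3,5,7,9,11,13,15): 0⊕1⊕1⊕0⊕0⊕0⊕0⊕1 = 1
s2 (pos 2,3,6,7,10,11,14,15): 0⊕1⊕1⊕0⊕0⊕0⊕0⊕1 = 1
s4 (pos 4,5,6,7,12,13,14,15): 0⊕1⊕1⊕0⊕1⊕0⊕0⊕1 = 0
s8 (pos 8,9,10,11,12,13,14,15): 1⊕0⊕0⊕0⊕1⊕0⊕0⊕1 = 1
Syndrome s8…s1 = 1011 → error at position 11.
Flip position 11: 001011010001001 → 001011010011001

001011010011001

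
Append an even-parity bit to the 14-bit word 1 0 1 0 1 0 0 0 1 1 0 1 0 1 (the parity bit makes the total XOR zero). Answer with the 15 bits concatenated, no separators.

XOR of the 14 data bits: 1⊕0⊕1⊕0⊕1⊕0⊕0⊕0⊕1⊕1⊕0⊕1⊕0⊕1 = 1
Parity bit = 1 (so all 15 bits XOR to 0).

101010001101011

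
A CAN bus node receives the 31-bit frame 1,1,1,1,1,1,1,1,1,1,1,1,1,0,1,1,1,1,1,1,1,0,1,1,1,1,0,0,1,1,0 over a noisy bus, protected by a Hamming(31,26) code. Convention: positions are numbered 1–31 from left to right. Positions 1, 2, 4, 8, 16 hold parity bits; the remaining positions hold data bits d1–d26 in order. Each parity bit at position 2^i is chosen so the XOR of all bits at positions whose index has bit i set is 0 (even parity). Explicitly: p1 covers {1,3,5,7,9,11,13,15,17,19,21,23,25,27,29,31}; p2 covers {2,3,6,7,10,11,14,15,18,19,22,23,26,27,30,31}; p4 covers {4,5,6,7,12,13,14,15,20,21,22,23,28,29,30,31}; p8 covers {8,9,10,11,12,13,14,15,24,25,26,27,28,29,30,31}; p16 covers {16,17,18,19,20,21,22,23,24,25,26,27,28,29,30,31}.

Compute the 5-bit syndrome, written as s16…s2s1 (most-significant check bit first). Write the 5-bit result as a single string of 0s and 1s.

s1 (pos 1,3,5,7,9,11,13,15,17,19,21,23,25,27,29,31): 1⊕1⊕1⊕1⊕1⊕1⊕1⊕1⊕1⊕1⊕1⊕1⊕1⊕0⊕1⊕0 = 0
s2 (pos 2,3,6,7,10,11,14,15,18,19,22,23,26,27,30,31): 1⊕1⊕1⊕1⊕1⊕1⊕0⊕1⊕1⊕1⊕0⊕1⊕1⊕0⊕1⊕0 = 0
s4 (pos 4,5,6,7,12,13,14,15,20,21,22,23,28,29,30,31): 1⊕1⊕1⊕1⊕1⊕1⊕0⊕1⊕1⊕1⊕0⊕1⊕0⊕1⊕1⊕0 = 0
s8 (pos 8,9,10,11,12,13,14,15,24,25,26,27,28,29,30,31): 1⊕1⊕1⊕1⊕1⊕1⊕0⊕1⊕1⊕1⊕1⊕0⊕0⊕1⊕1⊕0 = 0
s16 (pos 16,17,18,19,20,21,22,23,24,25,26,27,28,29,30,31): 1⊕1⊕1⊕1⊕1⊕1⊕0⊕1⊕1⊕1⊕1⊕0⊕0⊕1⊕1⊕0 = 0
Syndrome s16…s1 = 00000 → no error.

00000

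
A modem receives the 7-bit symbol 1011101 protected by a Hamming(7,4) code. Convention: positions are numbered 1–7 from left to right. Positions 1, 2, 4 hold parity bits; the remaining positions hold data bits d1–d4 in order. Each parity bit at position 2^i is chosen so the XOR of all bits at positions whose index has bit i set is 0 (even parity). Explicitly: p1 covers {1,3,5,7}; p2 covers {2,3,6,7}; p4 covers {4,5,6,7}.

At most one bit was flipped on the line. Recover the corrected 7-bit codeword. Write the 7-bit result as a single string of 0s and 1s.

1010101

s1 (pos 1,3,5,7): 1⊕1⊕1⊕1 = 0
s2 (pos 2,3,6,7): 0⊕1⊕0⊕1 = 0
s4 (pos 4,5,6,7): 1⊕1⊕0⊕1 = 1
Syndrome s4…s1 = 100 → error at position 4.
Flip position 4: 1011101 → 1010101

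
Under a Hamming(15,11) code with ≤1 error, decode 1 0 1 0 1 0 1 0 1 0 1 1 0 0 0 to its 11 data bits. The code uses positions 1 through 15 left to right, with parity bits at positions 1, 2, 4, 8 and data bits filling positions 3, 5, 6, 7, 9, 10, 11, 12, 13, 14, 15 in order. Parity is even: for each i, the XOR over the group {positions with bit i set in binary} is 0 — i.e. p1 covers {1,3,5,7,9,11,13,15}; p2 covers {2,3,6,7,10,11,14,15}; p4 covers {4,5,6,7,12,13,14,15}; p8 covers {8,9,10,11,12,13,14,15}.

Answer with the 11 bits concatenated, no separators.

11011011010

s1 (pos 1,3,5,7,9,11,13,15): 1⊕1⊕1⊕1⊕1⊕1⊕0⊕0 = 0
s2 (pos 2,3,6,7,10,11,14,15): 0⊕1⊕0⊕1⊕0⊕1⊕0⊕0 = 1
s4 (pos 4,5,6,7,12,13,14,15): 0⊕1⊕0⊕1⊕1⊕0⊕0⊕0 = 1
s8 (pos 8,9,10,11,12,13,14,15): 0⊕1⊕0⊕1⊕1⊕0⊕0⊕0 = 1
Syndrome s8…s1 = 1110 → error at position 14.
Flip position 14: 101010101011000 → 101010101011010
Read data bits from positions 3,5,6,7,9,10,11,12,13,14,15: 11011011010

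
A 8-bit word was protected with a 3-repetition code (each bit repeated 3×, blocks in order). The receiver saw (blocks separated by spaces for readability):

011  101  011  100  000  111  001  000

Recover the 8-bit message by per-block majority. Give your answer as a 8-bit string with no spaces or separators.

Block 1 (011): 2 ones → 1
Block 2 (101): 2 ones → 1
Block 3 (011): 2 ones → 1
Block 4 (100): 1 one → 0
Block 5 (000): 0 ones → 0
Block 6 (111): 3 ones → 1
Block 7 (001): 1 one → 0
Block 8 (000): 0 ones → 0

11100100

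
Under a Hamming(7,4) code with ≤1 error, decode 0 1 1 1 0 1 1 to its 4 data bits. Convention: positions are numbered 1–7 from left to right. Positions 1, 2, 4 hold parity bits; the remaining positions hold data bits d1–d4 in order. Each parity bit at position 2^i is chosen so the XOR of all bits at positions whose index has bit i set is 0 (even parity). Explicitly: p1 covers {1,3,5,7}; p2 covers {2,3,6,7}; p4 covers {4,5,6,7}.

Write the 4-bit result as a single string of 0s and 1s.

s1 (pos 1,3,5,7): 0⊕1⊕0⊕1 = 0
s2 (pos 2,3,6,7): 1⊕1⊕1⊕1 = 0
s4 (pos 4,5,6,7): 1⊕0⊕1⊕1 = 1
Syndrome s4…s1 = 100 → error at position 4.
Flip position 4: 0111011 → 0110011
Read data bits from positions 3,5,6,7: 1011

1011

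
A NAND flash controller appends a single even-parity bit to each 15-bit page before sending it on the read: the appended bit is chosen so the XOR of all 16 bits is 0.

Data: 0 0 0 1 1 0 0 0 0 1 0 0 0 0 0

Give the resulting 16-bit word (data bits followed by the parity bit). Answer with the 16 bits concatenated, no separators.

0001100001000001

XOR of the 15 data bits: 0⊕0⊕0⊕1⊕1⊕0⊕0⊕0⊕0⊕1⊕0⊕0⊕0⊕0⊕0 = 1
Parity bit = 1 (so all 16 bits XOR to 0).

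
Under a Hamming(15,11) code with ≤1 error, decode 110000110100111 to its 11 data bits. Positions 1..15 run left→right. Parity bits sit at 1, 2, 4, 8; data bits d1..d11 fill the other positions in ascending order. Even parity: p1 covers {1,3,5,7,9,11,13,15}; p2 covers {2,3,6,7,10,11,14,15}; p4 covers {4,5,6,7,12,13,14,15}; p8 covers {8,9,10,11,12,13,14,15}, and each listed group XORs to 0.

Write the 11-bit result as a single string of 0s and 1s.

s1 (pos 1,3,5,7,9,11,13,15): 1⊕0⊕0⊕1⊕0⊕0⊕1⊕1 = 0
s2 (pos 2,3,6,7,10,11,14,15): 1⊕0⊕0⊕1⊕1⊕0⊕1⊕1 = 1
s4 (pos 4,5,6,7,12,13,14,15): 0⊕0⊕0⊕1⊕0⊕1⊕1⊕1 = 0
s8 (pos 8,9,10,11,12,13,14,15): 1⊕0⊕1⊕0⊕0⊕1⊕1⊕1 = 1
Syndrome s8…s1 = 1010 → error at position 10.
Flip position 10: 110000110100111 → 110000110000111
Read data bits from positions 3,5,6,7,9,10,11,12,13,14,15: 00010000111

00010000111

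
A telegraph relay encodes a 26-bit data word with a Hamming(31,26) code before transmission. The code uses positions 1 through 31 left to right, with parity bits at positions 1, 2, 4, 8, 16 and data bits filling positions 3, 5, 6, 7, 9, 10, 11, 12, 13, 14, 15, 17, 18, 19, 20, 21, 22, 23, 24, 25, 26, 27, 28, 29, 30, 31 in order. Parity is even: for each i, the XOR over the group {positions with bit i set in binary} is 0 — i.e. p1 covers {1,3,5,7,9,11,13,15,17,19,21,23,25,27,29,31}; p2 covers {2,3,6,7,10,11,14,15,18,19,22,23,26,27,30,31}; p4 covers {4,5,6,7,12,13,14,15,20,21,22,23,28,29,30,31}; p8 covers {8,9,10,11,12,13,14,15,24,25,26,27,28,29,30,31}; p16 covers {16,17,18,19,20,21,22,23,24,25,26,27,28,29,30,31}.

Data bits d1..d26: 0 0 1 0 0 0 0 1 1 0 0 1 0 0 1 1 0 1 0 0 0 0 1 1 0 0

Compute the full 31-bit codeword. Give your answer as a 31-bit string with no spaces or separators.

Place data at non-parity positions: p1 p2 0 p4 0 1 0 p8 0 0 0 1 1 0 0 p16 1 0 0 1 1 0 1 0 0 0 0 1 1 0 0
p1 (pos 1,3,5,7,9,11,13,15,17,19,21,23,25,27,29,31): XOR of data positions = 0⊕0⊕0⊕0⊕0⊕1⊕0⊕1⊕0⊕1⊕1⊕0⊕0⊕1⊕0 = 1
p2 (pos 2,3,6,7,10,11,14,15,18,19,22,23,26,27,30,31): XOR of data positions = 0⊕1⊕0⊕0⊕0⊕0⊕0⊕0⊕0⊕0⊕1⊕0⊕0⊕0⊕0 = 0
p4 (pos 4,5,6,7,12,13,14,15,20,21,22,23,28,29,30,31): XOR of data positions = 0⊕1⊕0⊕1⊕1⊕0⊕0⊕1⊕1⊕0⊕1⊕1⊕1⊕0⊕0 = 0
p8 (pos 8,9,10,11,12,13,14,15,24,25,26,27,28,29,30,31): XOR of data positions = 0⊕0⊕0⊕1⊕1⊕0⊕0⊕0⊕0⊕0⊕0⊕1⊕1⊕0⊕0 = 0
p16 (pos 16,17,18,19,20,21,22,23,24,25,26,27,28,29,30,31): XOR of data positions = 1⊕0⊕0⊕1⊕1⊕0⊕1⊕0⊕0⊕0⊕0⊕1⊕1⊕0⊕0 = 0
Codeword: 1000010000011000100110100001100

1000010000011000100110100001100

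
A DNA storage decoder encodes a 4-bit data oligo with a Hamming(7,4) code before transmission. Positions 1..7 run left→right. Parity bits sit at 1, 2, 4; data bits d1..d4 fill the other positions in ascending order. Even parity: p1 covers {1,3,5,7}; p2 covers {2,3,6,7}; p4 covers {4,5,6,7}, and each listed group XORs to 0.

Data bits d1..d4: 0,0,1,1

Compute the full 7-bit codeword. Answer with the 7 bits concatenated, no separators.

Place data at non-parity positions: p1 p2 0 p4 0 1 1
p1 (pos 1,3,5,7): XOR of data positions = 0⊕0⊕1 = 1
p2 (pos 2,3,6,7): XOR of data positions = 0⊕1⊕1 = 0
p4 (pos 4,5,6,7): XOR of data positions = 0⊕1⊕1 = 0
Codeword: 1000011

1000011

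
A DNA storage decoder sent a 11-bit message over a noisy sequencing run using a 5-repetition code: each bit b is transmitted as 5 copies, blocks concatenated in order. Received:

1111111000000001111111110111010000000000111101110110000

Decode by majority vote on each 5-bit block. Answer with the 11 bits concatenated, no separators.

Block 1 (11111): 5 ones → 1
Block 2 (11000): 2 ones → 0
Block 3 (00000): 0 ones → 0
Block 4 (11111): 5 ones → 1
Block 5 (11110): 4 ones → 1
Block 6 (11101): 4 ones → 1
Block 7 (00000): 0 ones → 0
Block 8 (00000): 0 ones → 0
Block 9 (11110): 4 ones → 1
Block 10 (11101): 4 ones → 1
Block 11 (10000): 1 one → 0

10011100110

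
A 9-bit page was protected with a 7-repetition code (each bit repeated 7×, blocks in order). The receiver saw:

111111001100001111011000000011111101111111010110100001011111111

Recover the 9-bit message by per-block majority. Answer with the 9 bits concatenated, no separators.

Block 1 (1111110): 6 ones → 1
Block 2 (0110000): 2 ones → 0
Block 3 (1111011): 6 ones → 1
Block 4 (0000000): 0 ones → 0
Block 5 (1111110): 6 ones → 1
Block 6 (1111111): 7 ones → 1
Block 7 (0101101): 4 ones → 1
Block 8 (0000101): 2 ones → 0
Block 9 (1111111): 7 ones → 1

101011101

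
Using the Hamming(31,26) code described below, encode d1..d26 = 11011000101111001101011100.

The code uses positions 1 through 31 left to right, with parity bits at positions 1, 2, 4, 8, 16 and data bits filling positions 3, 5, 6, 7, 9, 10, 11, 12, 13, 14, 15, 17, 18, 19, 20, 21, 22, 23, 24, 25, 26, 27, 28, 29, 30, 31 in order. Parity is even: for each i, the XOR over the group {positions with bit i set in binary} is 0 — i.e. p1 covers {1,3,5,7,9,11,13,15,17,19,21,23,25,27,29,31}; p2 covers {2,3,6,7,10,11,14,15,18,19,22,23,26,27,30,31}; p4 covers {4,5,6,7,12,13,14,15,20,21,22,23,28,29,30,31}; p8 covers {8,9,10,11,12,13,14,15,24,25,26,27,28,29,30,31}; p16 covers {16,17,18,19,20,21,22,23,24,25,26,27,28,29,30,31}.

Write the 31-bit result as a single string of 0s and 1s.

Place data at non-parity positions: p1 p2 1 p4 1 0 1 p8 1 0 0 0 1 0 1 p16 1 1 1 0 0 1 1 0 1 0 1 1 1 0 0
p1 (pos 1,3,5,7,9,11,13,15,17,19,21,23,25,27,29,31): XOR of data positions = 1⊕1⊕1⊕1⊕0⊕1⊕1⊕1⊕1⊕0⊕1⊕1⊕1⊕1⊕0 = 0
p2 (pos 2,3,6,7,10,11,14,15,18,19,22,23,26,27,30,31): XOR of data positions = 1⊕0⊕1⊕0⊕0⊕0⊕1⊕1⊕1⊕1⊕1⊕0⊕1⊕0⊕0 = 0
p4 (pos 4,5,6,7,12,13,14,15,20,21,22,23,28,29,30,31): XOR of data positions = 1⊕0⊕1⊕0⊕1⊕0⊕1⊕0⊕0⊕1⊕1⊕1⊕1⊕0⊕0 = 0
p8 (pos 8,9,10,11,12,13,14,15,24,25,26,27,28,29,30,31): XOR of data positions = 1⊕0⊕0⊕0⊕1⊕0⊕1⊕0⊕1⊕0⊕1⊕1⊕1⊕0⊕0 = 1
p16 (pos 16,17,18,19,20,21,22,23,24,25,26,27,28,29,30,31): XOR of data positions = 1⊕1⊕1⊕0⊕0⊕1⊕1⊕0⊕1⊕0⊕1⊕1⊕1⊕0⊕0 = 1
Codeword: 0010101110001011111001101011100

0010101110001011111001101011100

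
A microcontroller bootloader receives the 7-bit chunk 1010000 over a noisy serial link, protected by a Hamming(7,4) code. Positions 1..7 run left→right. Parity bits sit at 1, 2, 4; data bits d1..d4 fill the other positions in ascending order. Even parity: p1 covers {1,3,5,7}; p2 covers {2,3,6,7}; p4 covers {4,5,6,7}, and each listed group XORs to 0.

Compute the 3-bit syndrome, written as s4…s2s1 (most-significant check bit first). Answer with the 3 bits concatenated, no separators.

s1 (pos 1,3,5,7): 1⊕1⊕0⊕0 = 0
s2 (pos 2,3,6,7): 0⊕1⊕0⊕0 = 1
s4 (pos 4,5,6,7): 0⊕0⊕0⊕0 = 0
Syndrome s4…s1 = 010 → error at position 2.

010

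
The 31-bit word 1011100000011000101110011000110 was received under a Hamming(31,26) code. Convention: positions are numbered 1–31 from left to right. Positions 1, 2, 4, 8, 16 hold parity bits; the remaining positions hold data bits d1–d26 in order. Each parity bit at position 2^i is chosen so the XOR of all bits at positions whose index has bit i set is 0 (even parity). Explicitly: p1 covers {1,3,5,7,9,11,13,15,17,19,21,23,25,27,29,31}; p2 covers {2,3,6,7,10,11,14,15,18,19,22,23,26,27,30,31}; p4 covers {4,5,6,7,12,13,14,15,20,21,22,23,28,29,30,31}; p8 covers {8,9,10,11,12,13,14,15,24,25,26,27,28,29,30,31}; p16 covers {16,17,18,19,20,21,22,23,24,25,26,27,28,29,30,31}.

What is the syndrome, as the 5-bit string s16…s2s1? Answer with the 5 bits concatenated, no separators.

s1 (pos 1,3,5,7,9,11,13,15,17,19,21,23,25,27,29,31): 1⊕1⊕1⊕0⊕0⊕0⊕1⊕0⊕1⊕1⊕1⊕0⊕1⊕0⊕1⊕0 = 1
s2 (pos 2,3,6,7,10,11,14,15,18,19,22,23,26,27,30,31): 0⊕1⊕0⊕0⊕0⊕0⊕0⊕0⊕0⊕1⊕0⊕0⊕0⊕0⊕1⊕0 = 1
s4 (pos 4,5,6,7,12,13,14,15,20,21,22,23,28,29,30,31): 1⊕1⊕0⊕0⊕1⊕1⊕0⊕0⊕1⊕1⊕0⊕0⊕0⊕1⊕1⊕0 = 0
s8 (pos 8,9,10,11,12,13,14,15,24,25,26,27,28,29,30,31): 0⊕0⊕0⊕0⊕1⊕1⊕0⊕0⊕1⊕1⊕0⊕0⊕0⊕1⊕1⊕0 = 0
s16 (pos 16,17,18,19,20,21,22,23,24,25,26,27,28,29,30,31): 0⊕1⊕0⊕1⊕1⊕1⊕0⊕0⊕1⊕1⊕0⊕0⊕0⊕1⊕1⊕0 = 0
Syndrome s16…s1 = 00011 → error at position 3.

00011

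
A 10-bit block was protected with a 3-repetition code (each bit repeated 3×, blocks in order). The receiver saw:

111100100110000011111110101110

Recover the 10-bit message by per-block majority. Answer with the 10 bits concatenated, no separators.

Block 1 (111): 3 ones → 1
Block 2 (100): 1 one → 0
Block 3 (100): 1 one → 0
Block 4 (110): 2 ones → 1
Block 5 (000): 0 ones → 0
Block 6 (011): 2 ones → 1
Block 7 (111): 3 ones → 1
Block 8 (110): 2 ones → 1
Block 9 (101): 2 ones → 1
Block 10 (110): 2 ones → 1

1001011111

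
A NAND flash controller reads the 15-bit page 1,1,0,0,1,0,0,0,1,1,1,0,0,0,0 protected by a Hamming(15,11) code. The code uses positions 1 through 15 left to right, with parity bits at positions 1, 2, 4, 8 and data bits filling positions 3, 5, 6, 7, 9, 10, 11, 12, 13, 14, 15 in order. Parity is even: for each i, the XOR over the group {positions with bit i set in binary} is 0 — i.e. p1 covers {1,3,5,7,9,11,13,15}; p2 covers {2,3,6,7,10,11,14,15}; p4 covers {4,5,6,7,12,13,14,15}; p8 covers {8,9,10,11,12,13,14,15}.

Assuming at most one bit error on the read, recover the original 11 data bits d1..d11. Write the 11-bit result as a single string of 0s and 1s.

s1 (pos 1,3,5,7,9,11,13,15): 1⊕0⊕1⊕0⊕1⊕1⊕0⊕0 = 0
s2 (pos 2,3,6,7,10,11,14,15): 1⊕0⊕0⊕0⊕1⊕1⊕0⊕0 = 1
s4 (pos 4,5,6,7,12,13,14,15): 0⊕1⊕0⊕0⊕0⊕0⊕0⊕0 = 1
s8 (pos 8,9,10,11,12,13,14,15): 0⊕1⊕1⊕1⊕0⊕0⊕0⊕0 = 1
Syndrome s8…s1 = 1110 → error at position 14.
Flip position 14: 110010001110000 → 110010001110010
Read data bits from positions 3,5,6,7,9,10,11,12,13,14,15: 01001110010

01001110010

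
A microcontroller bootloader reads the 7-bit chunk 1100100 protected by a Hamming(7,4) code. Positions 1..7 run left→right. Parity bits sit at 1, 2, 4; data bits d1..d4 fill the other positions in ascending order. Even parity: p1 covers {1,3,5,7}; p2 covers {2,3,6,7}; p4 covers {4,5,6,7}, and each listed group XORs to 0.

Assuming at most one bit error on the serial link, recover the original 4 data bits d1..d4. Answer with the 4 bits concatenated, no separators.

s1 (pos 1,3,5,7): 1⊕0⊕1⊕0 = 0
s2 (pos 2,3,6,7): 1⊕0⊕0⊕0 = 1
s4 (pos 4,5,6,7): 0⊕1⊕0⊕0 = 1
Syndrome s4…s1 = 110 → error at position 6.
Flip position 6: 1100100 → 1100110
Read data bits from positions 3,5,6,7: 0110

0110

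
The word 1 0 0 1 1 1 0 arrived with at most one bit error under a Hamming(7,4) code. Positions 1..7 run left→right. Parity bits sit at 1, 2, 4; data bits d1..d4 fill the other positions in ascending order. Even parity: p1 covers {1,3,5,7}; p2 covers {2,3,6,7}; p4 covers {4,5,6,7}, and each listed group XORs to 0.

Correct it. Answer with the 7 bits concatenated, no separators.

1001100

s1 (pos 1,3,5,7): 1⊕0⊕1⊕0 = 0
s2 (pos 2,3,6,7): 0⊕0⊕1⊕0 = 1
s4 (pos 4,5,6,7): 1⊕1⊕1⊕0 = 1
Syndrome s4…s1 = 110 → error at position 6.
Flip position 6: 1001110 → 1001100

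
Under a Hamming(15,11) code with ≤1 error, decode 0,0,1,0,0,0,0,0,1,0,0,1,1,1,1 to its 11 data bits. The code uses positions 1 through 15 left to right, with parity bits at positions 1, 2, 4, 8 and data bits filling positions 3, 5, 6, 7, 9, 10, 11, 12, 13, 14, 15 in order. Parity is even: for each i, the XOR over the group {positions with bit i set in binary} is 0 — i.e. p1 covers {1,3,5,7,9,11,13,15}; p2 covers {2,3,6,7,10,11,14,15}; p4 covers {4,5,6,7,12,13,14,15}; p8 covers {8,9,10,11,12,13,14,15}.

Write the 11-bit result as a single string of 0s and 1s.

s1 (pos 1,3,5,7,9,11,13,15): 0⊕1⊕0⊕0⊕1⊕0⊕1⊕1 = 0
s2 (pos 2,3,6,7,10,11,14,15): 0⊕1⊕0⊕0⊕0⊕0⊕1⊕1 = 1
s4 (pos 4,5,6,7,12,13,14,15): 0⊕0⊕0⊕0⊕1⊕1⊕1⊕1 = 0
s8 (pos 8,9,10,11,12,13,14,15): 0⊕1⊕0⊕0⊕1⊕1⊕1⊕1 = 1
Syndrome s8…s1 = 1010 → error at position 10.
Flip position 10: 001000001001111 → 001000001101111
Read data bits from positions 3,5,6,7,9,10,11,12,13,14,15: 10001101111

10001101111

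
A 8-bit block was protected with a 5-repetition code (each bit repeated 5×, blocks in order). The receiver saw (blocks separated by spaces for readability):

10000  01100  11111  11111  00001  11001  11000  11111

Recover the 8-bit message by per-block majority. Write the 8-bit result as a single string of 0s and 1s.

00110101

Block 1 (10000): 1 one → 0
Block 2 (01100): 2 ones → 0
Block 3 (11111): 5 ones → 1
Block 4 (11111): 5 ones → 1
Block 5 (00001): 1 one → 0
Block 6 (11001): 3 ones → 1
Block 7 (11000): 2 ones → 0
Block 8 (11111): 5 ones → 1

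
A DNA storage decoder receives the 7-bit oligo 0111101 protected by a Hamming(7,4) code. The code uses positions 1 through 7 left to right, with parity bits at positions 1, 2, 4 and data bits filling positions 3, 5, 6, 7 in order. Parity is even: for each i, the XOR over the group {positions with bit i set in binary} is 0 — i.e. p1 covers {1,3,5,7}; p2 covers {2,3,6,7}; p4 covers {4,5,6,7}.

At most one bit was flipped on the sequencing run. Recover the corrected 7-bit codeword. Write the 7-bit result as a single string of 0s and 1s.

0111100

s1 (pos 1,3,5,7): 0⊕1⊕1⊕1 = 1
s2 (pos 2,3,6,7): 1⊕1⊕0⊕1 = 1
s4 (pos 4,5,6,7): 1⊕1⊕0⊕1 = 1
Syndrome s4…s1 = 111 → error at position 7.
Flip position 7: 0111101 → 0111100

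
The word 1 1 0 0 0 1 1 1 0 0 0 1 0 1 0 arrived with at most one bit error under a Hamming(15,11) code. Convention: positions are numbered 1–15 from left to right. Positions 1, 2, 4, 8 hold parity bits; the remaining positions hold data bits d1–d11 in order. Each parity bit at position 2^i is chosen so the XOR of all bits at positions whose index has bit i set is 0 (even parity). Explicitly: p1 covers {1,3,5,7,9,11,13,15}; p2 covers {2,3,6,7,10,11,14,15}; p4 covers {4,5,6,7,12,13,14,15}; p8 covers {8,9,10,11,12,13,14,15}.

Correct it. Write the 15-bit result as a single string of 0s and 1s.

s1 (pos 1,3,5,7,9,11,13,15): 1⊕0⊕0⊕1⊕0⊕0⊕0⊕0 = 0
s2 (pos 2,3,6,7,10,11,14,15): 1⊕0⊕1⊕1⊕0⊕0⊕1⊕0 = 0
s4 (pos 4,5,6,7,12,13,14,15): 0⊕0⊕1⊕1⊕1⊕0⊕1⊕0 = 0
s8 (pos 8,9,10,11,12,13,14,15): 1⊕0⊕0⊕0⊕1⊕0⊕1⊕0 = 1
Syndrome s8…s1 = 1000 → error at position 8.
Flip position 8: 110001110001010 → 110001100001010

110001100001010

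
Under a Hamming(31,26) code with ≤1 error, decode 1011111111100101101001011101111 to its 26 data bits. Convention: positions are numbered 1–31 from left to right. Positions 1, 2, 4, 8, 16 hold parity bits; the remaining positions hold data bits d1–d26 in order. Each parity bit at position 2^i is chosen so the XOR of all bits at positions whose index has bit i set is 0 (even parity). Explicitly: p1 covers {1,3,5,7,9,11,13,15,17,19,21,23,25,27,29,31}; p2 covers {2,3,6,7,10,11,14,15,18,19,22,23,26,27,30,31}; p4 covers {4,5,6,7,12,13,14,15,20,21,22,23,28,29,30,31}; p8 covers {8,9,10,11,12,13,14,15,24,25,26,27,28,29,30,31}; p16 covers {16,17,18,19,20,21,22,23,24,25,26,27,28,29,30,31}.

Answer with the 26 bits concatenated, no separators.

s1 (pos 1,3,5,7,9,11,13,15,17,19,21,23,25,27,29,31): 1⊕1⊕1⊕1⊕1⊕1⊕0⊕0⊕1⊕1⊕0⊕0⊕1⊕0⊕1⊕1 = 1
s2 (pos 2,3,6,7,10,11,14,15,18,19,22,23,26,27,30,31): 0⊕1⊕1⊕1⊕1⊕1⊕1⊕0⊕0⊕1⊕1⊕0⊕1⊕0⊕1⊕1 = 1
s4 (pos 4,5,6,7,12,13,14,15,20,21,22,23,28,29,30,31): 1⊕1⊕1⊕1⊕0⊕0⊕1⊕0⊕0⊕0⊕1⊕0⊕1⊕1⊕1⊕1 = 0
s8 (pos 8,9,10,11,12,13,14,15,24,25,26,27,28,29,30,31): 1⊕1⊕1⊕1⊕0⊕0⊕1⊕0⊕1⊕1⊕1⊕0⊕1⊕1⊕1⊕1 = 0
s16 (pos 16,17,18,19,20,21,22,23,24,25,26,27,28,29,30,31): 1⊕1⊕0⊕1⊕0⊕0⊕1⊕0⊕1⊕1⊕1⊕0⊕1⊕1⊕1⊕1 = 1
Syndrome s16…s1 = 10011 → error at position 19.
Flip position 19: 1011111111100101101001011101111 → 1011111111100101100001011101111
Read data bits from positions 3,5,6,7,9,10,11,12,13,14,15,17,18,19,20,21,22,23,24,25,26,27,28,29,30,31: 11111110010100001011101111

11111110010100001011101111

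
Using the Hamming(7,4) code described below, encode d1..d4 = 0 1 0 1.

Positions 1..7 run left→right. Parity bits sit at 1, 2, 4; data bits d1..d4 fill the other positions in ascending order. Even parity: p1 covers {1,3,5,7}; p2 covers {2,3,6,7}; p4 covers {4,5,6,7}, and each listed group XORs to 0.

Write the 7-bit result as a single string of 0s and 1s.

Place data at non-parity positions: p1 p2 0 p4 1 0 1
p1 (pos 1,3,5,7): XOR of data positions = 0⊕1⊕1 = 0
p2 (pos 2,3,6,7): XOR of data positions = 0⊕0⊕1 = 1
p4 (pos 4,5,6,7): XOR of data positions = 1⊕0⊕1 = 0
Codeword: 0100101

0100101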